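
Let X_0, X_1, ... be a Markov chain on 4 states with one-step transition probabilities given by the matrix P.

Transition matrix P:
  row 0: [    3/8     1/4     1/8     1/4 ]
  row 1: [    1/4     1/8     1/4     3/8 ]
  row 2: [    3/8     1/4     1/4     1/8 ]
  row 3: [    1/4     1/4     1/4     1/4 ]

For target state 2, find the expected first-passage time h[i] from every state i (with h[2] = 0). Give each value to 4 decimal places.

h = [5.3333, 4.6667, 0.0000, 4.6667]

First-step conditioning: h[2] = 0; for i ≠ 2, h[i] = 1 + Σ_k P[i][k]·h[k].
  h[0] = 1 + 3/8·h[0] + 1/4·h[1] + 1/4·h[3]
  h[1] = 1 + 1/4·h[0] + 1/8·h[1] + 3/8·h[3]
  h[3] = 1 + 1/4·h[0] + 1/4·h[1] + 1/4·h[3]
Solving the 3×3 linear system over states ≠ 2 gives exactly h = [16/3, 14/3, 0, 14/3] (h[2] = 0 is the target).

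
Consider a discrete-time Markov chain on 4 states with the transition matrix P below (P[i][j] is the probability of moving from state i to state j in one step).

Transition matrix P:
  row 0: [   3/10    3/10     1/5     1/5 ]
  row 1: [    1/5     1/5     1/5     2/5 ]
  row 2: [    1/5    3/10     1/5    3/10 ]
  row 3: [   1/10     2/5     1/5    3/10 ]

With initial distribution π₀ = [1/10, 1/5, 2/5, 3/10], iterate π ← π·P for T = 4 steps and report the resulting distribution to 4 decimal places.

t=0: π = [0.1000, 0.2000, 0.4000, 0.3000]
t=1: π = [0.1800, 0.3100, 0.2000, 0.3100]
t=2: π = [0.1870, 0.3000, 0.2000, 0.3130]
t=3: π = [0.1874, 0.3013, 0.2000, 0.3113]
t=4: π = [0.1876, 0.3010, 0.2000, 0.3114]

π = [0.1876, 0.3010, 0.2000, 0.3114]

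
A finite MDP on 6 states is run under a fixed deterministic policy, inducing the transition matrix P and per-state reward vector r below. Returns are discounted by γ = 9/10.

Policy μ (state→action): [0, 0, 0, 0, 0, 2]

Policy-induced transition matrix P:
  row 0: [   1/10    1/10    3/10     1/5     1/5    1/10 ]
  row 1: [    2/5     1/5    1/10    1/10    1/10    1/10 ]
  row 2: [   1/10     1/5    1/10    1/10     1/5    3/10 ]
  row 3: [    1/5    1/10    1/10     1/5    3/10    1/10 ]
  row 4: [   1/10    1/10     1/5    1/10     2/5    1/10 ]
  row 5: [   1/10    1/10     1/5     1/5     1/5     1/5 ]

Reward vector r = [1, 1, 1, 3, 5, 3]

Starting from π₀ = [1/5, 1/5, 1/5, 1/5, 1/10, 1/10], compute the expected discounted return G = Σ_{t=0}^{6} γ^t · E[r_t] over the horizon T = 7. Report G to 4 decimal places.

G = 12.8168

t=0: π = [0.2000, 0.2000, 0.2000, 0.2000, 0.1000, 0.1000], E[r] = 2.0000, γ^t·E[r] = 2.000000, running G = 2.000000
t=1: π = [0.1800, 0.1400, 0.1600, 0.1500, 0.2200, 0.1500], E[r] = 2.4800, γ^t·E[r] = 2.232000, running G = 4.232000
t=2: π = [0.1570, 0.1300, 0.1730, 0.1480, 0.2450, 0.1470], E[r] = 2.5700, γ^t·E[r] = 2.081700, running G = 6.313700
t=3: π = [0.1538, 0.1303, 0.1706, 0.1452, 0.2508, 0.1493], E[r] = 2.5922, γ^t·E[r] = 1.889714, running G = 8.203414
t=4: π = [0.1536, 0.1301, 0.1708, 0.1448, 0.2517, 0.1491], E[r] = 2.5944, γ^t·E[r] = 1.702160, running G = 9.905573
t=5: π = [0.1535, 0.1301, 0.1708, 0.1447, 0.2518, 0.1491], E[r] = 2.5948, γ^t·E[r] = 1.532222, running G = 11.437796
t=6: π = [0.1535, 0.1301, 0.1708, 0.1447, 0.2518, 0.1491], E[r] = 2.5949, γ^t·E[r] = 1.379037, running G = 12.816832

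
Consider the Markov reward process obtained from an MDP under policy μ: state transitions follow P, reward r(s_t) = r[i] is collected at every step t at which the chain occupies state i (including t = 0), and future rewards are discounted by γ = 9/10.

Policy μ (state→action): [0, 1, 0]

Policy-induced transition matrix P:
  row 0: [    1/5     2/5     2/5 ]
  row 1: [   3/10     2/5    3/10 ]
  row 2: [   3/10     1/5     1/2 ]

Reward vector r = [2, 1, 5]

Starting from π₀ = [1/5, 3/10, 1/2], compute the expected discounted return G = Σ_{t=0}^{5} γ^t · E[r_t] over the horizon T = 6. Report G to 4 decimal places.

G = 13.9782

t=0: π = [0.2000, 0.3000, 0.5000], E[r] = 3.2000, γ^t·E[r] = 3.200000, running G = 3.200000
t=1: π = [0.2800, 0.3000, 0.4200], E[r] = 2.9600, γ^t·E[r] = 2.664000, running G = 5.864000
t=2: π = [0.2720, 0.3160, 0.4120], E[r] = 2.9200, γ^t·E[r] = 2.365200, running G = 8.229200
t=3: π = [0.2728, 0.3176, 0.4096], E[r] = 2.9112, γ^t·E[r] = 2.122265, running G = 10.351465
t=4: π = [0.2727, 0.3181, 0.4092], E[r] = 2.9095, γ^t·E[r] = 1.908936, running G = 12.260401
t=5: π = [0.2727, 0.3182, 0.4091], E[r] = 2.9092, γ^t·E[r] = 1.717839, running G = 13.978240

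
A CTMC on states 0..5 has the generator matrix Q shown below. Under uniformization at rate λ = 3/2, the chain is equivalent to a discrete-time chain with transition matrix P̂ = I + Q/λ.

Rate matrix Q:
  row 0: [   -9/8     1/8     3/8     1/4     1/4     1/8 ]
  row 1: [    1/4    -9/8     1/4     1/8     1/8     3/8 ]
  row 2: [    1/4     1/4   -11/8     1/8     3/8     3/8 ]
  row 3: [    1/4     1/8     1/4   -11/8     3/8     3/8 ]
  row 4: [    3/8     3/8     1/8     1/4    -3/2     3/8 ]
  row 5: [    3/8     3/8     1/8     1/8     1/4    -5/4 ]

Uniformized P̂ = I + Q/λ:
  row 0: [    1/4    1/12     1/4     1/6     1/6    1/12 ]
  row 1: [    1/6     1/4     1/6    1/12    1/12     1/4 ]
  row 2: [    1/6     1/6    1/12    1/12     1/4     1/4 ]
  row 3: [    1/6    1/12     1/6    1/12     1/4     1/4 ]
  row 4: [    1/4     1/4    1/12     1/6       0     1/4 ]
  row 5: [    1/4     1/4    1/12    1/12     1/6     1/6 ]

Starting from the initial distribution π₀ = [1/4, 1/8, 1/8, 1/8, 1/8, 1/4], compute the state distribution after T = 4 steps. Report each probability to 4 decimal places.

π = [0.2133, 0.1836, 0.1436, 0.1135, 0.1481, 0.1980]

t=0: π = [0.2500, 0.1250, 0.1250, 0.1250, 0.1250, 0.2500]
t=1: π = [0.2188, 0.1771, 0.1458, 0.1146, 0.1563, 0.1875]
t=2: π = [0.2135, 0.1823, 0.1441, 0.1146, 0.1476, 0.1979]
t=3: π = [0.2133, 0.1833, 0.1437, 0.1134, 0.1484, 0.1979]
t=4: π = [0.2133, 0.1836, 0.1436, 0.1135, 0.1481, 0.1980]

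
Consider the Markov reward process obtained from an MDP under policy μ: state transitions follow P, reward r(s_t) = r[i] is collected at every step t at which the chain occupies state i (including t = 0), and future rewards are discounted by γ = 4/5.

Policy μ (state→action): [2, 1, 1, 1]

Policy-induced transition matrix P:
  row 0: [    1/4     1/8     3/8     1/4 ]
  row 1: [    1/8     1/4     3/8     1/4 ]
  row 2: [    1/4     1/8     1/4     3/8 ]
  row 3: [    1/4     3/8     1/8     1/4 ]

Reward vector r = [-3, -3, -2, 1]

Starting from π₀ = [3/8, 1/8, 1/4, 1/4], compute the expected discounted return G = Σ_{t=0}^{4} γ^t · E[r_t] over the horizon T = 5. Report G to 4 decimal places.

G = -5.5124

t=0: π = [0.3750, 0.1250, 0.2500, 0.2500], E[r] = -1.7500, γ^t·E[r] = -1.750000, running G = -1.750000
t=1: π = [0.2344, 0.2031, 0.2813, 0.2813], E[r] = -1.5938, γ^t·E[r] = -1.275000, running G = -3.025000
t=2: π = [0.2246, 0.2207, 0.2695, 0.2852], E[r] = -1.5898, γ^t·E[r] = -1.017500, running G = -4.042500
t=3: π = [0.2224, 0.2239, 0.2700, 0.2837], E[r] = -1.5952, γ^t·E[r] = -0.816750, running G = -4.859250
t=4: π = [0.2220, 0.2239, 0.2703, 0.2838], E[r] = -1.5947, γ^t·E[r] = -0.653175, running G = -5.512425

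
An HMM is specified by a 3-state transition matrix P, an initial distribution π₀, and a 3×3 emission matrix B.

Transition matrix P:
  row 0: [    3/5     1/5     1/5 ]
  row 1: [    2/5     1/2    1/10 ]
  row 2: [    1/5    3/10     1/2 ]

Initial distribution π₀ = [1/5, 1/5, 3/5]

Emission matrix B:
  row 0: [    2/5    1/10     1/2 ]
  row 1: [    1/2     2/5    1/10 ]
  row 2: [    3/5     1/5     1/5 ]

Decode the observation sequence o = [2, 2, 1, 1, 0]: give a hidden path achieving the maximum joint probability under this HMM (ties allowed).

path = [0, 0, 1, 1, 1]

t=0: δ = [1.000e-01, 2.000e-02, 1.200e-01]  (obs o_0=2)
t=1: δ = [3.000e-02, 3.600e-03, 1.200e-02]  ψ = [0, 2, 2]  (obs o_1=2)
t=2: δ = [1.800e-03, 2.400e-03, 1.200e-03]  ψ = [0, 0, 0]  (obs o_2=1)
t=3: δ = [1.080e-04, 4.800e-04, 1.200e-04]  ψ = [0, 1, 2]  (obs o_3=1)
t=4: δ = [7.680e-05, 1.200e-04, 3.600e-05]  ψ = [1, 1, 2]  (obs o_4=0)
backtrack: best end state = 1; path = [0, 0, 1, 1, 1]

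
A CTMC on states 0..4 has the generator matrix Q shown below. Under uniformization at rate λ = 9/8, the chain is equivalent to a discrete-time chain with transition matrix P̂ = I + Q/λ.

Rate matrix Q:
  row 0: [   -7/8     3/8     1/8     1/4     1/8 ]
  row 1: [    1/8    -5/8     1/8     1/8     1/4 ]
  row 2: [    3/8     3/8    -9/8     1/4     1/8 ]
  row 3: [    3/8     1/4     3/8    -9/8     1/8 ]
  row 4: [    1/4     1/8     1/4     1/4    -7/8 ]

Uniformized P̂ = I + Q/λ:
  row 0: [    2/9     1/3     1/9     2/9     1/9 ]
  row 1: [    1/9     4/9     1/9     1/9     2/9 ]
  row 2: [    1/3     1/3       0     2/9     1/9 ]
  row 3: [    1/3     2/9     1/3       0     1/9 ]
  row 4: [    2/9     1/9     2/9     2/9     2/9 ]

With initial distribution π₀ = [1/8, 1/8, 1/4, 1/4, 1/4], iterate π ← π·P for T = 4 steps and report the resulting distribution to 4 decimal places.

π = [0.2205, 0.3152, 0.1466, 0.1533, 0.1643]

t=0: π = [0.1250, 0.1250, 0.2500, 0.2500, 0.2500]
t=1: π = [0.2639, 0.2639, 0.1667, 0.1528, 0.1528]
t=2: π = [0.2284, 0.3117, 0.1435, 0.1590, 0.1574]
t=3: π = [0.2212, 0.3153, 0.1480, 0.1523, 0.1632]
t=4: π = [0.2205, 0.3152, 0.1466, 0.1533, 0.1643]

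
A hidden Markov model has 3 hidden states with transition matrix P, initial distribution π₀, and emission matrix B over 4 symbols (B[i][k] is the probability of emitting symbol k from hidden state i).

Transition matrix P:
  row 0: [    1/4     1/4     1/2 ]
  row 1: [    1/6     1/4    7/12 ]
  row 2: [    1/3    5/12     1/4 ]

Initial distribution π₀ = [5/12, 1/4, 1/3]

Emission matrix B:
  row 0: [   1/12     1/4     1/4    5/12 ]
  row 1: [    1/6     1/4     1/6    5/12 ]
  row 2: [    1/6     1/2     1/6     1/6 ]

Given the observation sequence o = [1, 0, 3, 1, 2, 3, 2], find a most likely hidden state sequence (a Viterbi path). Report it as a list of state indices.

t=0: δ = [1.042e-01, 6.250e-02, 1.667e-01]  (obs o_0=1)
t=1: δ = [4.630e-03, 1.157e-02, 8.681e-03]  ψ = [2, 2, 0]  (obs o_1=0)
t=2: δ = [1.206e-03, 1.507e-03, 1.125e-03]  ψ = [2, 2, 1]  (obs o_2=3)
t=3: δ = [9.377e-05, 1.172e-04, 4.396e-04]  ψ = [2, 2, 1]  (obs o_3=1)
t=4: δ = [3.663e-05, 3.052e-05, 1.831e-05]  ψ = [2, 2, 2]  (obs o_4=2)
t=5: δ = [3.816e-06, 3.816e-06, 3.052e-06]  ψ = [0, 0, 0]  (obs o_5=3)
t=6: δ = [2.544e-07, 2.120e-07, 3.710e-07]  ψ = [2, 2, 1]  (obs o_6=2)
backtrack: best end state = 2; path = [0, 2, 1, 2, 0, 1, 2]

path = [0, 2, 1, 2, 0, 1, 2]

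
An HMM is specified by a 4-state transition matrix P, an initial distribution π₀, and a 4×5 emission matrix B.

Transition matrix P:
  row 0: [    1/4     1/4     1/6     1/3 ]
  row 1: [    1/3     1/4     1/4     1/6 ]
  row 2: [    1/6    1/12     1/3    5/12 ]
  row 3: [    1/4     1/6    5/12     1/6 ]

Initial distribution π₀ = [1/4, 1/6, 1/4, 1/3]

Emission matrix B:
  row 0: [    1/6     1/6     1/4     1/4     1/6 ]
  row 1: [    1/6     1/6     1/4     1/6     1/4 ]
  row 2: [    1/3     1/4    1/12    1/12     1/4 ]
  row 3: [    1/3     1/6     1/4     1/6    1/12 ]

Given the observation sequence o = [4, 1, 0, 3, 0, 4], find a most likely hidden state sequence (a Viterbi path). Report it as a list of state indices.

t=0: δ = [4.167e-02, 4.167e-02, 6.250e-02, 2.778e-02]  (obs o_0=4)
t=1: δ = [2.315e-03, 1.736e-03, 5.208e-03, 4.340e-03]  ψ = [1, 0, 2, 2]  (obs o_1=1)
t=2: δ = [1.808e-04, 1.206e-04, 6.028e-04, 7.234e-04]  ψ = [3, 3, 3, 2]  (obs o_2=0)
t=3: δ = [4.521e-05, 2.009e-05, 2.512e-05, 4.186e-05]  ψ = [3, 3, 3, 2]  (obs o_3=3)
t=4: δ = [1.884e-06, 1.884e-06, 5.814e-06, 5.023e-06]  ψ = [0, 0, 3, 0]  (obs o_4=0)
t=5: δ = [2.093e-07, 2.093e-07, 5.233e-07, 2.019e-07]  ψ = [3, 3, 3, 2]  (obs o_5=4)
backtrack: best end state = 2; path = [2, 2, 3, 0, 3, 2]

path = [2, 2, 3, 0, 3, 2]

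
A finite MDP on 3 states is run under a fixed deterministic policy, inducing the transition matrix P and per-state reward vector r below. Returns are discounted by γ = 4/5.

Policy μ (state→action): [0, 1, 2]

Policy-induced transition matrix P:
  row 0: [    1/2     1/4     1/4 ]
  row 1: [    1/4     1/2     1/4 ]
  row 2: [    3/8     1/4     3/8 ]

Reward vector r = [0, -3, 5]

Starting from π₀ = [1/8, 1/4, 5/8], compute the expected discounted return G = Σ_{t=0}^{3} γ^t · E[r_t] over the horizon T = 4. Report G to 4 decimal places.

G = 3.4619

t=0: π = [0.1250, 0.2500, 0.6250], E[r] = 2.3750, γ^t·E[r] = 2.375000, running G = 2.375000
t=1: π = [0.3594, 0.3125, 0.3281], E[r] = 0.7031, γ^t·E[r] = 0.562500, running G = 2.937500
t=2: π = [0.3809, 0.3281, 0.2910], E[r] = 0.4707, γ^t·E[r] = 0.301250, running G = 3.238750
t=3: π = [0.3816, 0.3320, 0.2864], E[r] = 0.4358, γ^t·E[r] = 0.223125, running G = 3.461875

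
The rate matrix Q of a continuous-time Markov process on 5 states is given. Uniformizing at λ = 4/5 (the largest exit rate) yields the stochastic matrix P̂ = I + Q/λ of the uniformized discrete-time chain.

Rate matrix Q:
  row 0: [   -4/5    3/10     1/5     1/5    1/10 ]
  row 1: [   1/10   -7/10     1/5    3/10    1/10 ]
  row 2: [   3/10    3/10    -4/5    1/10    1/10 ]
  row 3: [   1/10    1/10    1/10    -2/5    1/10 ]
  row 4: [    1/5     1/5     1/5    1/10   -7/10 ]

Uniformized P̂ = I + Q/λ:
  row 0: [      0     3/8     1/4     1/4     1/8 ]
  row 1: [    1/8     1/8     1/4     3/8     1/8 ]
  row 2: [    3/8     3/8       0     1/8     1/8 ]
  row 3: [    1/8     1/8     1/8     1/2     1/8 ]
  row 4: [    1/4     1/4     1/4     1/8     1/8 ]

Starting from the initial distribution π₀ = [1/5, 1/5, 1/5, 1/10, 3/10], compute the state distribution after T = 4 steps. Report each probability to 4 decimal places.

t=0: π = [0.2000, 0.2000, 0.2000, 0.1000, 0.3000]
t=1: π = [0.1875, 0.2625, 0.1875, 0.2375, 0.1250]
t=2: π = [0.1641, 0.2344, 0.1734, 0.3031, 0.1250]
t=3: π = [0.1635, 0.2250, 0.1688, 0.3178, 0.1250]
t=4: π = [0.1624, 0.2237, 0.1681, 0.3208, 0.1250]

π = [0.1624, 0.2237, 0.1681, 0.3208, 0.1250]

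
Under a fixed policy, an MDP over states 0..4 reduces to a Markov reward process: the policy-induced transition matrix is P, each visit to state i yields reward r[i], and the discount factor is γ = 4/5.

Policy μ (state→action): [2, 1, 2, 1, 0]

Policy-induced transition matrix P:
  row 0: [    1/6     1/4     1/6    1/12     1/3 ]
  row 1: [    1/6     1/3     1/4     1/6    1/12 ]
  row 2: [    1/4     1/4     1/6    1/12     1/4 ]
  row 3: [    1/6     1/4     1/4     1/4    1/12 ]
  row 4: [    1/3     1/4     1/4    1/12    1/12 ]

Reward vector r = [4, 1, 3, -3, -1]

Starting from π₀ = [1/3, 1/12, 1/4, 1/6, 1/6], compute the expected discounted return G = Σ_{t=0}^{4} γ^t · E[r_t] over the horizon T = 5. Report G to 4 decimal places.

t=0: π = [0.3333, 0.0833, 0.2500, 0.1667, 0.1667], E[r] = 1.5000, γ^t·E[r] = 1.500000, running G = 1.500000
t=1: π = [0.2153, 0.2569, 0.2014, 0.1181, 0.2083], E[r] = 1.1597, γ^t·E[r] = 0.927778, running G = 2.427778
t=2: π = [0.2182, 0.2714, 0.2153, 0.1244, 0.1707], E[r] = 1.2459, γ^t·E[r] = 0.797407, running G = 3.225185
t=3: π = [0.2131, 0.2726, 0.2139, 0.1267, 0.1738], E[r] = 1.2127, γ^t·E[r] = 0.620889, running G = 3.846074
t=4: π = [0.2134, 0.2727, 0.2144, 0.1272, 0.1722], E[r] = 1.2160, γ^t·E[r] = 0.498089, running G = 4.344163

G = 4.3442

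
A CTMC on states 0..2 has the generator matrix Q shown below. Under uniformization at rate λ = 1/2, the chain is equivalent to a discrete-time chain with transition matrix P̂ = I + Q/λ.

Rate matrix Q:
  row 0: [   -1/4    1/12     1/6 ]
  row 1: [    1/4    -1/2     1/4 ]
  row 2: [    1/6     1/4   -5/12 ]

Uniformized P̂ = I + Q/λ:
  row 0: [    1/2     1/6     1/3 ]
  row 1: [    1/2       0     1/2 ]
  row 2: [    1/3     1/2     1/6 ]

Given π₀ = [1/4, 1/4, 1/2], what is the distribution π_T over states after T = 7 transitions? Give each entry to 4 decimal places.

t=0: π = [0.2500, 0.2500, 0.5000]
t=1: π = [0.4167, 0.2917, 0.2917]
t=2: π = [0.4514, 0.2153, 0.3333]
t=3: π = [0.4444, 0.2419, 0.3137]
t=4: π = [0.4477, 0.2309, 0.3214]
t=5: π = [0.4464, 0.2353, 0.3183]
t=6: π = [0.4470, 0.2335, 0.3195]
t=7: π = [0.4467, 0.2342, 0.3190]

π = [0.4467, 0.2342, 0.3190]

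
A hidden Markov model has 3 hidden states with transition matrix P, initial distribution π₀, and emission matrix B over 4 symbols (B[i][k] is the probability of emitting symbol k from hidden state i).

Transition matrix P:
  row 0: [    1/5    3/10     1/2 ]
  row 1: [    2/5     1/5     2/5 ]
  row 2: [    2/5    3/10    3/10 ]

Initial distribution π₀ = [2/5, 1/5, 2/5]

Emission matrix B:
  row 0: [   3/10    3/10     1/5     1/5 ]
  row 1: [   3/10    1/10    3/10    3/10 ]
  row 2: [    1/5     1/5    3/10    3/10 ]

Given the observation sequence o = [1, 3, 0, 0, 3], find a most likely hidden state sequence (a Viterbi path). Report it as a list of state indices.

path = [0, 2, 1, 0, 2]

t=0: δ = [1.200e-01, 2.000e-02, 8.000e-02]  (obs o_0=1)
t=1: δ = [6.400e-03, 1.080e-02, 1.800e-02]  ψ = [2, 0, 0]  (obs o_1=3)
t=2: δ = [2.160e-03, 1.620e-03, 1.080e-03]  ψ = [2, 2, 2]  (obs o_2=0)
t=3: δ = [1.944e-04, 1.944e-04, 2.160e-04]  ψ = [1, 0, 0]  (obs o_3=0)
t=4: δ = [1.728e-05, 1.944e-05, 2.916e-05]  ψ = [2, 2, 0]  (obs o_4=3)
backtrack: best end state = 2; path = [0, 2, 1, 0, 2]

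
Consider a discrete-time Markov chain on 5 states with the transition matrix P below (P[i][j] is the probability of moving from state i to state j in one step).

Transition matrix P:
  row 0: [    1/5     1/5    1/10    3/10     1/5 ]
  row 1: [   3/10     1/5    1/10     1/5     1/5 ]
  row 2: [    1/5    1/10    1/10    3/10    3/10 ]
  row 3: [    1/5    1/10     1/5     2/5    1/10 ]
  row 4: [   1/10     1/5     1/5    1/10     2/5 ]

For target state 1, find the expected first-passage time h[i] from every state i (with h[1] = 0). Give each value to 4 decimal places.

First-step conditioning: h[1] = 0; for i ≠ 1, h[i] = 1 + Σ_k P[i][k]·h[k].
  h[0] = 1 + 1/5·h[0] + 1/10·h[2] + 3/10·h[3] + 1/5·h[4]
  h[2] = 1 + 1/5·h[0] + 1/10·h[2] + 3/10·h[3] + 3/10·h[4]
  h[3] = 1 + 1/5·h[0] + 1/5·h[2] + 2/5·h[3] + 1/10·h[4]
  h[4] = 1 + 1/10·h[0] + 1/5·h[2] + 1/10·h[3] + 2/5·h[4]
Solving the 4×4 linear system over states ≠ 1 gives exactly h = [1155/181, 0, 3805/543, 3895/543, 3400/543] (h[1] = 0 is the target).

h = [6.3812, 0.0000, 7.0074, 7.1731, 6.2615]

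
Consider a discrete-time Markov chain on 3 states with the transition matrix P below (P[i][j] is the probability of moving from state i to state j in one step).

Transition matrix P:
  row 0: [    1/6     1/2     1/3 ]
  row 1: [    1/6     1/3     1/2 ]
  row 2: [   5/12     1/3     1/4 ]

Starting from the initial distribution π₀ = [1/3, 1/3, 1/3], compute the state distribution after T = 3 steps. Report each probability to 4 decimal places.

t=0: π = [0.3333, 0.3333, 0.3333]
t=1: π = [0.2500, 0.3889, 0.3611]
t=2: π = [0.2569, 0.3750, 0.3681]
t=3: π = [0.2587, 0.3762, 0.3652]

π = [0.2587, 0.3762, 0.3652]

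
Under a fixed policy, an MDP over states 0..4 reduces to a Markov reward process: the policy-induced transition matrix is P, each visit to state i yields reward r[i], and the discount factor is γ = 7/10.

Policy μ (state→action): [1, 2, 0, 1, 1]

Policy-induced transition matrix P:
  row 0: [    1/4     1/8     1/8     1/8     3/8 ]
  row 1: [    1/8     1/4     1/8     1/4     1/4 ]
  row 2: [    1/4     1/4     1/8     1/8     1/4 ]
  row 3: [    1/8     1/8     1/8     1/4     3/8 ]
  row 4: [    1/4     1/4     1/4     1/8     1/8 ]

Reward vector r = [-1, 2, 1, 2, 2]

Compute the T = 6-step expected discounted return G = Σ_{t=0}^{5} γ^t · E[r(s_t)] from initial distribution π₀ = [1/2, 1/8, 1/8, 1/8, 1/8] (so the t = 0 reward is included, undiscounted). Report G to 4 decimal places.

t=0: π = [0.5000, 0.1250, 0.1250, 0.1250, 0.1250], E[r] = 0.3750, γ^t·E[r] = 0.375000, running G = 0.375000
t=1: π = [0.2188, 0.1719, 0.1406, 0.1563, 0.3125], E[r] = 1.2031, γ^t·E[r] = 0.842188, running G = 1.217188
t=2: π = [0.2090, 0.2031, 0.1641, 0.1660, 0.2578], E[r] = 1.2090, γ^t·E[r] = 0.592402, running G = 1.809590
t=3: π = [0.2039, 0.2031, 0.1572, 0.1711, 0.2646], E[r] = 1.2312, γ^t·E[r] = 0.422302, running G = 2.231892
t=4: π = [0.2032, 0.2031, 0.1581, 0.1718, 0.2638], E[r] = 1.2323, γ^t·E[r] = 0.295868, running G = 2.527760
t=5: π = [0.2031, 0.2031, 0.1580, 0.1719, 0.2639], E[r] = 1.2326, γ^t·E[r] = 0.207166, running G = 2.734926

G = 2.7349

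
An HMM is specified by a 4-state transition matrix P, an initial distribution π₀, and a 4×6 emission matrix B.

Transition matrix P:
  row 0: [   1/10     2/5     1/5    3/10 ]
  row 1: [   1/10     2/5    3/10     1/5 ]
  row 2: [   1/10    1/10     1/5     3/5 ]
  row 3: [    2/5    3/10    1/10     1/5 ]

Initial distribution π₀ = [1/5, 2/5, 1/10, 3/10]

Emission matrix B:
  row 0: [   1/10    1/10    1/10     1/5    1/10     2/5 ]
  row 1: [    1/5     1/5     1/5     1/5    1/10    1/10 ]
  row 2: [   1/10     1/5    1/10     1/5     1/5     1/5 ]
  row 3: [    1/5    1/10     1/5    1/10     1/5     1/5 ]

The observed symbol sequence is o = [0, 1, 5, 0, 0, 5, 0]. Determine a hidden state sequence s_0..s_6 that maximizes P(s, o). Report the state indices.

path = [1, 1, 2, 3, 3, 0, 1]

t=0: δ = [2.000e-02, 8.000e-02, 1.000e-02, 6.000e-02]  (obs o_0=0)
t=1: δ = [2.400e-03, 6.400e-03, 4.800e-03, 1.600e-03]  ψ = [3, 1, 1, 1]  (obs o_1=1)
t=2: δ = [2.560e-04, 2.560e-04, 3.840e-04, 5.760e-04]  ψ = [1, 1, 1, 2]  (obs o_2=5)
t=3: δ = [2.304e-05, 3.456e-05, 7.680e-06, 4.608e-05]  ψ = [3, 3, 1, 2]  (obs o_3=0)
t=4: δ = [1.843e-06, 2.765e-06, 1.037e-06, 1.843e-06]  ψ = [3, 1, 1, 3]  (obs o_4=0)
t=5: δ = [2.949e-07, 1.106e-07, 1.659e-07, 1.244e-07]  ψ = [3, 1, 1, 2]  (obs o_5=5)
t=6: δ = [4.977e-09, 2.359e-08, 5.898e-09, 1.991e-08]  ψ = [3, 0, 0, 2]  (obs o_6=0)
backtrack: best end state = 1; path = [1, 1, 2, 3, 3, 0, 1]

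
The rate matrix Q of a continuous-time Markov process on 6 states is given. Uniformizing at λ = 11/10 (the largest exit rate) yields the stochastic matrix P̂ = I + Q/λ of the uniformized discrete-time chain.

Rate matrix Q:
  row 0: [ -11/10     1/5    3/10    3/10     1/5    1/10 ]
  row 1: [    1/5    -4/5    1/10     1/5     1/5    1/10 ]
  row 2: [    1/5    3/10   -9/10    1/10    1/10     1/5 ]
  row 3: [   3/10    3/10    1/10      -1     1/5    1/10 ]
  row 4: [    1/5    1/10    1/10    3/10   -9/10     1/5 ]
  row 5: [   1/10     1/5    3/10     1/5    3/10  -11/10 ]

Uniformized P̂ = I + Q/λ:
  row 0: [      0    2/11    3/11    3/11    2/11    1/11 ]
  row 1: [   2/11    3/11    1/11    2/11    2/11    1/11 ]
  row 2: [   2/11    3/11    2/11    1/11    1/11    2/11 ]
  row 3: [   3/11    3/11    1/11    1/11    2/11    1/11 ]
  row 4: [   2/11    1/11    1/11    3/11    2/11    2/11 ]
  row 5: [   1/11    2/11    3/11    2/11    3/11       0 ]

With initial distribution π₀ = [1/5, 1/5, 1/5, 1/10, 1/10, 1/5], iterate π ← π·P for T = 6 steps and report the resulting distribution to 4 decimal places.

t=0: π = [0.2000, 0.2000, 0.2000, 0.1000, 0.1000, 0.2000]
t=1: π = [0.1364, 0.2182, 0.1818, 0.1818, 0.1818, 0.1000]
t=2: π = [0.1645, 0.2182, 0.1504, 0.1777, 0.1744, 0.1149]
t=3: π = [0.1576, 0.2156, 0.1554, 0.1828, 0.1786, 0.1100]
t=4: π = [0.1598, 0.2159, 0.1537, 0.1816, 0.1777, 0.1113]
t=5: π = [0.1592, 0.2158, 0.1542, 0.1820, 0.1780, 0.1109]
t=6: π = [0.1593, 0.2158, 0.1540, 0.1819, 0.1779, 0.1110]

π = [0.1593, 0.2158, 0.1540, 0.1819, 0.1779, 0.1110]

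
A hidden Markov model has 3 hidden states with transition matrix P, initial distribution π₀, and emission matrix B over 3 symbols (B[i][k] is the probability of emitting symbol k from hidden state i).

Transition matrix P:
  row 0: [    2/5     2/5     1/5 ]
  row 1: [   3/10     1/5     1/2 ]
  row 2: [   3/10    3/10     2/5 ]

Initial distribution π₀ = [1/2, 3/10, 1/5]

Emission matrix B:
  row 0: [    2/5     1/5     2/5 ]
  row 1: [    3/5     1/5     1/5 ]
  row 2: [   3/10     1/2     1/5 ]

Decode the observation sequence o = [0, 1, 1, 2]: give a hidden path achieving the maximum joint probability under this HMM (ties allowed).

t=0: δ = [2.000e-01, 1.800e-01, 6.000e-02]  (obs o_0=0)
t=1: δ = [1.600e-02, 1.600e-02, 4.500e-02]  ψ = [0, 0, 1]  (obs o_1=1)
t=2: δ = [2.700e-03, 2.700e-03, 9.000e-03]  ψ = [2, 2, 2]  (obs o_2=1)
t=3: δ = [1.080e-03, 5.400e-04, 7.200e-04]  ψ = [2, 2, 2]  (obs o_3=2)
backtrack: best end state = 0; path = [1, 2, 2, 0]

path = [1, 2, 2, 0]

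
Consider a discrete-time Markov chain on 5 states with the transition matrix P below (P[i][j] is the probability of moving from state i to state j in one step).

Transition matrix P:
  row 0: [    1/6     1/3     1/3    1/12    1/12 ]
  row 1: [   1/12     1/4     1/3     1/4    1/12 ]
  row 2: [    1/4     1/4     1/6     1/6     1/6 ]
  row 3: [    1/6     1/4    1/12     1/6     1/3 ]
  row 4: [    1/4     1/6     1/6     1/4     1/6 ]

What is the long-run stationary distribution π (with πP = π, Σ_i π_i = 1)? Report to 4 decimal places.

π = [0.1778, 0.2513, 0.2227, 0.1863, 0.1620]

Balance equations π_j = Σ_i π_i·P[i][j]:
  π_0 = 1/6·π_0 + 1/12·π_1 + 1/4·π_2 + 1/6·π_3 + 1/4·π_4
  π_1 = 1/3·π_0 + 1/4·π_1 + 1/4·π_2 + 1/4·π_3 + 1/6·π_4
  π_2 = 1/3·π_0 + 1/3·π_1 + 1/6·π_2 + 1/12·π_3 + 1/6·π_4
  π_3 = 1/12·π_0 + 1/4·π_1 + 1/6·π_2 + 1/6·π_3 + 1/4·π_4
  normalize: π_0 + π_1 + π_2 + π_3 + π_4 = 1
Solving the linear system gives exactly π = [1315/7397, 143/569, 1647/7397, 106/569, 1198/7397].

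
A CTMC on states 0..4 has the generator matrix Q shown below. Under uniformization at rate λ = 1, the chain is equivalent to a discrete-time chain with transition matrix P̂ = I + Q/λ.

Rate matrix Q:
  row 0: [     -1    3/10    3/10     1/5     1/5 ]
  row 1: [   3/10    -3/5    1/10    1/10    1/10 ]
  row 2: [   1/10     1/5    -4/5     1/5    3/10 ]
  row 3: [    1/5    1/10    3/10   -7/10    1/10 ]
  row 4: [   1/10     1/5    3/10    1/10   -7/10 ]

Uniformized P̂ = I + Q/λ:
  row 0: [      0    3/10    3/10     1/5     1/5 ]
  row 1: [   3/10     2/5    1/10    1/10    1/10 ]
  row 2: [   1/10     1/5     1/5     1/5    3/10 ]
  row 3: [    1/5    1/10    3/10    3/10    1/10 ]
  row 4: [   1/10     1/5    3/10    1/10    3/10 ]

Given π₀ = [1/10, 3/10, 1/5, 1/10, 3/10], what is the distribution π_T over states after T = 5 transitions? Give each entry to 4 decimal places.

t=0: π = [0.1000, 0.3000, 0.2000, 0.1000, 0.3000]
t=1: π = [0.1600, 0.2600, 0.2200, 0.1500, 0.2100]
t=2: π = [0.1510, 0.2530, 0.2260, 0.1680, 0.2020]
t=3: π = [0.1523, 0.2489, 0.2268, 0.1713, 0.2007]
t=4: π = [0.1517, 0.2479, 0.2275, 0.1722, 0.2007]
t=5: π = [0.1516, 0.2475, 0.2277, 0.1724, 0.2008]

π = [0.1516, 0.2475, 0.2277, 0.1724, 0.2008]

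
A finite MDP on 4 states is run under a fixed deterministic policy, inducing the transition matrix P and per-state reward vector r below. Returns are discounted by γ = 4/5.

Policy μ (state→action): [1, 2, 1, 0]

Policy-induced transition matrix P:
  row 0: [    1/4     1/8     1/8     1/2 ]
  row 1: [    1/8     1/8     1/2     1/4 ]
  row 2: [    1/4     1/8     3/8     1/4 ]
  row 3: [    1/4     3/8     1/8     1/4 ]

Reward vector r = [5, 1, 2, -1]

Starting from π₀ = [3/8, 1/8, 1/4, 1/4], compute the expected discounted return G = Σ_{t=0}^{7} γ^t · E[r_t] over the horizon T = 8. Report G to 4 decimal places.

t=0: π = [0.3750, 0.1250, 0.2500, 0.2500], E[r] = 2.2500, γ^t·E[r] = 2.250000, running G = 2.250000
t=1: π = [0.2344, 0.1875, 0.2344, 0.3438], E[r] = 1.4844, γ^t·E[r] = 1.187500, running G = 3.437500
t=2: π = [0.2266, 0.2109, 0.2539, 0.3086], E[r] = 1.5430, γ^t·E[r] = 0.987500, running G = 4.425000
t=3: π = [0.2236, 0.2021, 0.2676, 0.3066], E[r] = 1.5488, γ^t·E[r] = 0.793000, running G = 5.218000
t=4: π = [0.2247, 0.2017, 0.2677, 0.3059], E[r] = 1.5548, γ^t·E[r] = 0.636850, running G = 5.854850
t=5: π = [0.2248, 0.2015, 0.2675, 0.3062], E[r] = 1.5544, γ^t·E[r] = 0.509330, running G = 6.364180
t=6: π = [0.2248, 0.2015, 0.2674, 0.3062], E[r] = 1.5543, γ^t·E[r] = 0.407452, running G = 6.771632
t=7: π = [0.2248, 0.2015, 0.2674, 0.3062], E[r] = 1.5543, γ^t·E[r] = 0.325952, running G = 7.097584

G = 7.0976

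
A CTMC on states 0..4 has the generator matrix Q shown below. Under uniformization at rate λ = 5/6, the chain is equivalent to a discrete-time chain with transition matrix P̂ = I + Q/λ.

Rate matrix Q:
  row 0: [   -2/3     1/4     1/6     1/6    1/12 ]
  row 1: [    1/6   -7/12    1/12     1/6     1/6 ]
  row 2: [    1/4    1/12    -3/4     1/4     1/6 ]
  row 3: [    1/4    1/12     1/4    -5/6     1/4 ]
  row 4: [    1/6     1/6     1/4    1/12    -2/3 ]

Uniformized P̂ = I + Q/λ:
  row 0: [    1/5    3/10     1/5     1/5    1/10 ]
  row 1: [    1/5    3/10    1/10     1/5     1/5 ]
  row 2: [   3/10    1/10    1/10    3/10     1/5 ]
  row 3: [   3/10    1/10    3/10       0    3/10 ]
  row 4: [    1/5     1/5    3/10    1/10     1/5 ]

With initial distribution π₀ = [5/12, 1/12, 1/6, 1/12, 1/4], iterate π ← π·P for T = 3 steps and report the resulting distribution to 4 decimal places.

π = [0.2360, 0.2085, 0.1967, 0.1658, 0.1931]

t=0: π = [0.4167, 0.0833, 0.1667, 0.0833, 0.2500]
t=1: π = [0.2250, 0.2250, 0.2083, 0.1750, 0.1667]
t=2: π = [0.2383, 0.2067, 0.1908, 0.1692, 0.1950]
t=3: π = [0.2360, 0.2085, 0.1967, 0.1658, 0.1931]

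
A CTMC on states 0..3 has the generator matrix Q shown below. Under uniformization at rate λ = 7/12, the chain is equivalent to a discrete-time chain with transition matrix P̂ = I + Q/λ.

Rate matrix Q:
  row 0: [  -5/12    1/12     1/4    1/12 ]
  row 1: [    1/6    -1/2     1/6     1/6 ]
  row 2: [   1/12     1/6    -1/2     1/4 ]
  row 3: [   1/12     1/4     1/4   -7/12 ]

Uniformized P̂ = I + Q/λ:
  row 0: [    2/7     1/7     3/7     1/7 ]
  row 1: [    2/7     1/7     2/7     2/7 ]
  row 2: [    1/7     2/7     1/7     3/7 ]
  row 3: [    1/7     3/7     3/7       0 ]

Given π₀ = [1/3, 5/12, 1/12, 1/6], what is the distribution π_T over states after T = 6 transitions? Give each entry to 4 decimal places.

t=0: π = [0.3333, 0.4167, 0.0833, 0.1667]
t=1: π = [0.2500, 0.2024, 0.3452, 0.2024]
t=2: π = [0.2075, 0.2500, 0.3010, 0.2415]
t=3: π = [0.2082, 0.2549, 0.3069, 0.2301]
t=4: π = [0.2090, 0.2524, 0.3045, 0.2341]
t=5: π = [0.2088, 0.2532, 0.3055, 0.2325]
t=6: π = [0.2089, 0.2529, 0.3051, 0.2331]

π = [0.2089, 0.2529, 0.3051, 0.2331]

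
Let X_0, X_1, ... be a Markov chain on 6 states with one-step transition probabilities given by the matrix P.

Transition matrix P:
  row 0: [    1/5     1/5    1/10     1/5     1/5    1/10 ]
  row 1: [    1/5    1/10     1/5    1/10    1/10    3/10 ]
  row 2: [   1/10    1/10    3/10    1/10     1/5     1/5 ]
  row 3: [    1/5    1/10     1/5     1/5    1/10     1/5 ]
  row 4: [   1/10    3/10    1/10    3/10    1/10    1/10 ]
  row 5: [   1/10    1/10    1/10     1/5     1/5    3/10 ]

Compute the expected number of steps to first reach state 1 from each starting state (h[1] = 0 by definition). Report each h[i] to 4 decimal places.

h = [6.0861, 0.0000, 6.8410, 6.8943, 5.6063, 6.8469]

First-step conditioning: h[1] = 0; for i ≠ 1, h[i] = 1 + Σ_k P[i][k]·h[k].
  h[0] = 1 + 1/5·h[0] + 1/10·h[2] + 1/5·h[3] + 1/5·h[4] + 1/10·h[5]
  h[2] = 1 + 1/10·h[0] + 3/10·h[2] + 1/10·h[3] + 1/5·h[4] + 1/5·h[5]
  h[3] = 1 + 1/5·h[0] + 1/5·h[2] + 1/5·h[3] + 1/10·h[4] + 1/5·h[5]
  h[4] = 1 + 1/10·h[0] + 1/10·h[2] + 3/10·h[3] + 1/10·h[4] + 1/10·h[5]
  h[5] = 1 + 1/10·h[0] + 1/10·h[2] + 1/5·h[3] + 1/5·h[4] + 3/10·h[5]
Solving the 5×5 linear system over states ≠ 1 gives exactly h = [71920/11817, 0, 80840/11817, 81470/11817, 66250/11817, 8990/1313] (h[1] = 0 is the target).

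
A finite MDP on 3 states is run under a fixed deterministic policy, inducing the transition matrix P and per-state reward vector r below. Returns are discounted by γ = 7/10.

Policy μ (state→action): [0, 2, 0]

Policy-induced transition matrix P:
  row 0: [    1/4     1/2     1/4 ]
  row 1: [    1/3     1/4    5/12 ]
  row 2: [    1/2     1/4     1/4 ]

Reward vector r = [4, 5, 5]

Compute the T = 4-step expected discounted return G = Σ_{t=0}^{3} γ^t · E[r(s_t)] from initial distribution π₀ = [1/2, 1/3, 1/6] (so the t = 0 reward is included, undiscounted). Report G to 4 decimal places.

t=0: π = [0.5000, 0.3333, 0.1667], E[r] = 4.5000, γ^t·E[r] = 4.500000, running G = 4.500000
t=1: π = [0.3194, 0.3750, 0.3056], E[r] = 4.6806, γ^t·E[r] = 3.276389, running G = 7.776389
t=2: π = [0.3576, 0.3299, 0.3125], E[r] = 4.6424, γ^t·E[r] = 2.274757, running G = 10.051146
t=3: π = [0.3556, 0.3394, 0.3050], E[r] = 4.6444, γ^t·E[r] = 1.593025, running G = 11.644170

G = 11.6442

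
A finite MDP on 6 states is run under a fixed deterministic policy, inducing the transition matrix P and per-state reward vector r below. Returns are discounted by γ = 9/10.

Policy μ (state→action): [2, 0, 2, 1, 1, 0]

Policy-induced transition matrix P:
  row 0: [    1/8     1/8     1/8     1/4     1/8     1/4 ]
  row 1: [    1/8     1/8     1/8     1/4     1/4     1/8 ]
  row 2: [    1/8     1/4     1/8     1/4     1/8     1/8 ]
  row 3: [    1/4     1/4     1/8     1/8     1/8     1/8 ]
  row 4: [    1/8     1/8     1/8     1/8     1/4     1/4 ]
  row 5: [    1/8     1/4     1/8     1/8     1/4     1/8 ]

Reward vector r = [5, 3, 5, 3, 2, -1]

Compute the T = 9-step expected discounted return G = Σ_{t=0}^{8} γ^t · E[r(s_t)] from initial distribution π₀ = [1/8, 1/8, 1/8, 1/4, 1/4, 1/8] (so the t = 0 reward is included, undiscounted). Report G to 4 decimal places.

t=0: π = [0.1250, 0.1250, 0.1250, 0.2500, 0.2500, 0.1250], E[r] = 2.7500, γ^t·E[r] = 2.750000, running G = 2.750000
t=1: π = [0.1563, 0.1875, 0.1250, 0.1719, 0.1875, 0.1719], E[r] = 2.6875, γ^t·E[r] = 2.418750, running G = 5.168750
t=2: π = [0.1465, 0.1836, 0.1250, 0.1836, 0.1934, 0.1680], E[r] = 2.6777, γ^t·E[r] = 2.168965, running G = 7.337715
t=3: π = [0.1479, 0.1846, 0.1250, 0.1819, 0.1931, 0.1675], E[r] = 2.6829, γ^t·E[r] = 1.955806, running G = 9.293521
t=4: π = [0.1477, 0.1843, 0.1250, 0.1822, 0.1931, 0.1676], E[r] = 2.6818, γ^t·E[r] = 1.759525, running G = 11.053045
t=5: π = [0.1478, 0.1844, 0.1250, 0.1821, 0.1931, 0.1676], E[r] = 2.6820, γ^t·E[r] = 1.583678, running G = 12.636723
t=6: π = [0.1478, 0.1843, 0.1250, 0.1821, 0.1931, 0.1676], E[r] = 2.6819, γ^t·E[r] = 1.425293, running G = 14.062017
t=7: π = [0.1478, 0.1843, 0.1250, 0.1821, 0.1931, 0.1676], E[r] = 2.6819, γ^t·E[r] = 1.282767, running G = 15.344784
t=8: π = [0.1478, 0.1843, 0.1250, 0.1821, 0.1931, 0.1676], E[r] = 2.6819, γ^t·E[r] = 1.154490, running G = 16.499273

G = 16.4993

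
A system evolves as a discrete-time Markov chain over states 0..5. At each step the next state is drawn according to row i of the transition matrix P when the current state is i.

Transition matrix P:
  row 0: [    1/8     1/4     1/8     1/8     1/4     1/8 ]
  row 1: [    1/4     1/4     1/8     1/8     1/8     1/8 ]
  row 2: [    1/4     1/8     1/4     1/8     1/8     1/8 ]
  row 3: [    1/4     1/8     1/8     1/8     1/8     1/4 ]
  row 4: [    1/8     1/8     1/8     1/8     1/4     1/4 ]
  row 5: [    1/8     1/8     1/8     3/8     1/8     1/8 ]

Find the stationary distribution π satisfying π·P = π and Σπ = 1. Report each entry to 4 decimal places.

π = [0.1849, 0.1693, 0.1429, 0.1668, 0.1693, 0.1670]

Balance equations π_j = Σ_i π_i·P[i][j]:
  π_0 = 1/8·π_0 + 1/4·π_1 + 1/4·π_2 + 1/4·π_3 + 1/8·π_4 + 1/8·π_5
  π_1 = 1/4·π_0 + 1/4·π_1 + 1/8·π_2 + 1/8·π_3 + 1/8·π_4 + 1/8·π_5
  π_2 = 1/8·π_0 + 1/8·π_1 + 1/4·π_2 + 1/8·π_3 + 1/8·π_4 + 1/8·π_5
  π_3 = 1/8·π_0 + 1/8·π_1 + 1/8·π_2 + 1/8·π_3 + 1/8·π_4 + 3/8·π_5
  π_4 = 1/4·π_0 + 1/8·π_1 + 1/8·π_2 + 1/8·π_3 + 1/4·π_4 + 1/8·π_5
  normalize: π_0 + π_1 + π_2 + π_3 + π_4 + π_5 = 1
Solving the linear system gives exactly π = [105/568, 673/3976, 1/7, 663/3976, 673/3976, 83/497].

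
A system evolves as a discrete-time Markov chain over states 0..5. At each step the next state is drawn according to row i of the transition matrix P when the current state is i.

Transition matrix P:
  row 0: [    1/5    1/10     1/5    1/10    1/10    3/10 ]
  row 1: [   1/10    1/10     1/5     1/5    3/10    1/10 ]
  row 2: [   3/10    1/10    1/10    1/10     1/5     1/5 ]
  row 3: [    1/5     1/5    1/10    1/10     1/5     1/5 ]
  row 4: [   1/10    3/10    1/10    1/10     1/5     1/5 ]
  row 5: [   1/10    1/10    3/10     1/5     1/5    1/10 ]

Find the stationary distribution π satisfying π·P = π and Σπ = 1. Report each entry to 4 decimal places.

π = [0.1633, 0.1532, 0.1682, 0.1336, 0.1990, 0.1827]

Balance equations π_j = Σ_i π_i·P[i][j]:
  π_0 = 1/5·π_0 + 1/10·π_1 + 3/10·π_2 + 1/5·π_3 + 1/10·π_4 + 1/10·π_5
  π_1 = 1/10·π_0 + 1/10·π_1 + 1/10·π_2 + 1/5·π_3 + 3/10·π_4 + 1/10·π_5
  π_2 = 1/5·π_0 + 1/5·π_1 + 1/10·π_2 + 1/10·π_3 + 1/10·π_4 + 3/10·π_5
  π_3 = 1/10·π_0 + 1/5·π_1 + 1/10·π_2 + 1/10·π_3 + 1/10·π_4 + 1/5·π_5
  π_4 = 1/10·π_0 + 3/10·π_1 + 1/5·π_2 + 1/5·π_3 + 1/5·π_4 + 1/5·π_5
  normalize: π_0 + π_1 + π_2 + π_3 + π_4 + π_5 = 1
Solving the linear system gives exactly π = [955/5847, 597/3898, 19669/116940, 7811/58470, 23269/116940, 2137/11694].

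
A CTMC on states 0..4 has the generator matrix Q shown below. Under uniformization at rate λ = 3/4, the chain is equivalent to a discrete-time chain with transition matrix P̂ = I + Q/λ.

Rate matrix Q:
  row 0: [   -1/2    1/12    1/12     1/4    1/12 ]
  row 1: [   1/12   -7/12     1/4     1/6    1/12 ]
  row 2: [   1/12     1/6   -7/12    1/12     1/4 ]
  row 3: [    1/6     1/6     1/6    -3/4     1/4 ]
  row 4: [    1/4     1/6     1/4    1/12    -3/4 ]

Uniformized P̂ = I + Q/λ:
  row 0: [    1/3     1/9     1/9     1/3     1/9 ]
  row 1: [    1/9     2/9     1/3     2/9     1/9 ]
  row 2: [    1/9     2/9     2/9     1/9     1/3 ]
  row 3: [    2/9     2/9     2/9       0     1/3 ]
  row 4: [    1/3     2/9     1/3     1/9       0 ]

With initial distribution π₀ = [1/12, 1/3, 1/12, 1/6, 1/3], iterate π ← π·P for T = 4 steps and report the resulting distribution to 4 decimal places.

t=0: π = [0.0833, 0.3333, 0.0833, 0.1667, 0.3333]
t=1: π = [0.2222, 0.2130, 0.2870, 0.1481, 0.1296]
t=2: π = [0.2058, 0.1975, 0.2356, 0.1677, 0.1934]
t=3: π = [0.2184, 0.1994, 0.2428, 0.1602, 0.1792]
t=4: π = [0.2173, 0.1980, 0.2400, 0.1640, 0.1807]

π = [0.2173, 0.1980, 0.2400, 0.1640, 0.1807]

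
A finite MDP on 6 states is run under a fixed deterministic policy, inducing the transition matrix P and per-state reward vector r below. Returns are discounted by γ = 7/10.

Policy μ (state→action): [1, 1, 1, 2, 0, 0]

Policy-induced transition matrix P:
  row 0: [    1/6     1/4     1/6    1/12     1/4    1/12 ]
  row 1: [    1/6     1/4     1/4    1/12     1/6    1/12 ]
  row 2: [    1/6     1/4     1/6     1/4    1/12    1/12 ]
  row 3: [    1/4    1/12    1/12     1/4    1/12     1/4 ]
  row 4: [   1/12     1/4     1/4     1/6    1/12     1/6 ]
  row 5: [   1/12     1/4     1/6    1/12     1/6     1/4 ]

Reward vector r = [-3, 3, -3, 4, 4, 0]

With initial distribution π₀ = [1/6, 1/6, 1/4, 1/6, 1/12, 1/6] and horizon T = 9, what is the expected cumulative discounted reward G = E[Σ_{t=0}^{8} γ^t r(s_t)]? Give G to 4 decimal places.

G = 2.0778

t=0: π = [0.1667, 0.1667, 0.2500, 0.1667, 0.0833, 0.1667], E[r] = 0.2500, γ^t·E[r] = 0.250000, running G = 0.250000
t=1: π = [0.1597, 0.2222, 0.1736, 0.1597, 0.1389, 0.1458], E[r] = 0.8611, γ^t·E[r] = 0.602778, running G = 0.852778
t=2: π = [0.1563, 0.2234, 0.1834, 0.1505, 0.1406, 0.1458], E[r] = 0.8154, γ^t·E[r] = 0.399543, running G = 1.252321
t=3: π = [0.1553, 0.2249, 0.1845, 0.1507, 0.1401, 0.1444], E[r] = 0.8188, γ^t·E[r] = 0.280838, running G = 1.533158
t=4: π = [0.1555, 0.2249, 0.1845, 0.1509, 0.1400, 0.1442], E[r] = 0.8180, γ^t·E[r] = 0.196408, running G = 1.729566
t=5: π = [0.1556, 0.2249, 0.1845, 0.1509, 0.1400, 0.1442], E[r] = 0.8180, γ^t·E[r] = 0.137486, running G = 1.867053
t=6: π = [0.1556, 0.2248, 0.1845, 0.1509, 0.1400, 0.1442], E[r] = 0.8180, γ^t·E[r] = 0.096241, running G = 1.963294
t=7: π = [0.1556, 0.2248, 0.1845, 0.1509, 0.1400, 0.1442], E[r] = 0.8180, γ^t·E[r] = 0.067369, running G = 2.030662
t=8: π = [0.1556, 0.2248, 0.1845, 0.1509, 0.1400, 0.1442], E[r] = 0.8180, γ^t·E[r] = 0.047158, running G = 2.077821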